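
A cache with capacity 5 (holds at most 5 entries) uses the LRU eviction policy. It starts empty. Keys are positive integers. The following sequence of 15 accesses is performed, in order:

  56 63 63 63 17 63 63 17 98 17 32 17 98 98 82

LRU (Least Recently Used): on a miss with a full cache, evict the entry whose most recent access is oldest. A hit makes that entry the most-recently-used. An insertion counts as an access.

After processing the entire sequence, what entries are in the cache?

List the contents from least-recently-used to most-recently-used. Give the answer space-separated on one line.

Answer: 63 32 17 98 82

Derivation:
LRU simulation (capacity=5):
  1. access 56: MISS. Cache (LRU->MRU): [56]
  2. access 63: MISS. Cache (LRU->MRU): [56 63]
  3. access 63: HIT. Cache (LRU->MRU): [56 63]
  4. access 63: HIT. Cache (LRU->MRU): [56 63]
  5. access 17: MISS. Cache (LRU->MRU): [56 63 17]
  6. access 63: HIT. Cache (LRU->MRU): [56 17 63]
  7. access 63: HIT. Cache (LRU->MRU): [56 17 63]
  8. access 17: HIT. Cache (LRU->MRU): [56 63 17]
  9. access 98: MISS. Cache (LRU->MRU): [56 63 17 98]
  10. access 17: HIT. Cache (LRU->MRU): [56 63 98 17]
  11. access 32: MISS. Cache (LRU->MRU): [56 63 98 17 32]
  12. access 17: HIT. Cache (LRU->MRU): [56 63 98 32 17]
  13. access 98: HIT. Cache (LRU->MRU): [56 63 32 17 98]
  14. access 98: HIT. Cache (LRU->MRU): [56 63 32 17 98]
  15. access 82: MISS, evict 56. Cache (LRU->MRU): [63 32 17 98 82]
Total: 9 hits, 6 misses, 1 evictions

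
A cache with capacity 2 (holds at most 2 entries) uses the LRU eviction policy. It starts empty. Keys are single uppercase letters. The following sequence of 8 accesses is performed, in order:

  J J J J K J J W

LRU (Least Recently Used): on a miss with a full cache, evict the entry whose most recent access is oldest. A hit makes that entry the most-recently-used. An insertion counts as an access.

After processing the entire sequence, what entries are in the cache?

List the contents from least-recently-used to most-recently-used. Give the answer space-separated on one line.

Answer: J W

Derivation:
LRU simulation (capacity=2):
  1. access J: MISS. Cache (LRU->MRU): [J]
  2. access J: HIT. Cache (LRU->MRU): [J]
  3. access J: HIT. Cache (LRU->MRU): [J]
  4. access J: HIT. Cache (LRU->MRU): [J]
  5. access K: MISS. Cache (LRU->MRU): [J K]
  6. access J: HIT. Cache (LRU->MRU): [K J]
  7. access J: HIT. Cache (LRU->MRU): [K J]
  8. access W: MISS, evict K. Cache (LRU->MRU): [J W]
Total: 5 hits, 3 misses, 1 evictions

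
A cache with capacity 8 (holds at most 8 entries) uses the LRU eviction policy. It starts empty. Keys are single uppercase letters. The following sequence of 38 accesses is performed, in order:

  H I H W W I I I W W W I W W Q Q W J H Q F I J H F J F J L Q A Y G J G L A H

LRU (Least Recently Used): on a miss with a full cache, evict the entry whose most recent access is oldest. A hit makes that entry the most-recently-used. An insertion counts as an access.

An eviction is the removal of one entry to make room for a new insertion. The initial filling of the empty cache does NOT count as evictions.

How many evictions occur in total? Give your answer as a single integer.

Answer: 2

Derivation:
LRU simulation (capacity=8):
  1. access H: MISS. Cache (LRU->MRU): [H]
  2. access I: MISS. Cache (LRU->MRU): [H I]
  3. access H: HIT. Cache (LRU->MRU): [I H]
  4. access W: MISS. Cache (LRU->MRU): [I H W]
  5. access W: HIT. Cache (LRU->MRU): [I H W]
  6. access I: HIT. Cache (LRU->MRU): [H W I]
  7. access I: HIT. Cache (LRU->MRU): [H W I]
  8. access I: HIT. Cache (LRU->MRU): [H W I]
  9. access W: HIT. Cache (LRU->MRU): [H I W]
  10. access W: HIT. Cache (LRU->MRU): [H I W]
  11. access W: HIT. Cache (LRU->MRU): [H I W]
  12. access I: HIT. Cache (LRU->MRU): [H W I]
  13. access W: HIT. Cache (LRU->MRU): [H I W]
  14. access W: HIT. Cache (LRU->MRU): [H I W]
  15. access Q: MISS. Cache (LRU->MRU): [H I W Q]
  16. access Q: HIT. Cache (LRU->MRU): [H I W Q]
  17. access W: HIT. Cache (LRU->MRU): [H I Q W]
  18. access J: MISS. Cache (LRU->MRU): [H I Q W J]
  19. access H: HIT. Cache (LRU->MRU): [I Q W J H]
  20. access Q: HIT. Cache (LRU->MRU): [I W J H Q]
  21. access F: MISS. Cache (LRU->MRU): [I W J H Q F]
  22. access I: HIT. Cache (LRU->MRU): [W J H Q F I]
  23. access J: HIT. Cache (LRU->MRU): [W H Q F I J]
  24. access H: HIT. Cache (LRU->MRU): [W Q F I J H]
  25. access F: HIT. Cache (LRU->MRU): [W Q I J H F]
  26. access J: HIT. Cache (LRU->MRU): [W Q I H F J]
  27. access F: HIT. Cache (LRU->MRU): [W Q I H J F]
  28. access J: HIT. Cache (LRU->MRU): [W Q I H F J]
  29. access L: MISS. Cache (LRU->MRU): [W Q I H F J L]
  30. access Q: HIT. Cache (LRU->MRU): [W I H F J L Q]
  31. access A: MISS. Cache (LRU->MRU): [W I H F J L Q A]
  32. access Y: MISS, evict W. Cache (LRU->MRU): [I H F J L Q A Y]
  33. access G: MISS, evict I. Cache (LRU->MRU): [H F J L Q A Y G]
  34. access J: HIT. Cache (LRU->MRU): [H F L Q A Y G J]
  35. access G: HIT. Cache (LRU->MRU): [H F L Q A Y J G]
  36. access L: HIT. Cache (LRU->MRU): [H F Q A Y J G L]
  37. access A: HIT. Cache (LRU->MRU): [H F Q Y J G L A]
  38. access H: HIT. Cache (LRU->MRU): [F Q Y J G L A H]
Total: 28 hits, 10 misses, 2 evictions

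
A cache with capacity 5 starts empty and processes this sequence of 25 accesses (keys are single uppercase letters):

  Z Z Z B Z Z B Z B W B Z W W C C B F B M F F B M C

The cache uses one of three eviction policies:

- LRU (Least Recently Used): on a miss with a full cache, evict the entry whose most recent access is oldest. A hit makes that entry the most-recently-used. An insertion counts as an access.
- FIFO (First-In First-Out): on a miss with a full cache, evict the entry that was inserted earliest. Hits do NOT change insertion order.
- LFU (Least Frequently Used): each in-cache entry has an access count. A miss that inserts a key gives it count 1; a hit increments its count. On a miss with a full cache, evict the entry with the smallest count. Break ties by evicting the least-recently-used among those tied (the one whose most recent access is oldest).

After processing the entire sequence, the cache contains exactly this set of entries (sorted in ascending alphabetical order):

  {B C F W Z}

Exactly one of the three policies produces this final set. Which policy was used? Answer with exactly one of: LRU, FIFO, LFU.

Answer: LFU

Derivation:
Simulating under each policy and comparing final sets:
  LRU: final set = {B C F M W} -> differs
  FIFO: final set = {B C F M W} -> differs
  LFU: final set = {B C F W Z} -> MATCHES target
Only LFU produces the target set.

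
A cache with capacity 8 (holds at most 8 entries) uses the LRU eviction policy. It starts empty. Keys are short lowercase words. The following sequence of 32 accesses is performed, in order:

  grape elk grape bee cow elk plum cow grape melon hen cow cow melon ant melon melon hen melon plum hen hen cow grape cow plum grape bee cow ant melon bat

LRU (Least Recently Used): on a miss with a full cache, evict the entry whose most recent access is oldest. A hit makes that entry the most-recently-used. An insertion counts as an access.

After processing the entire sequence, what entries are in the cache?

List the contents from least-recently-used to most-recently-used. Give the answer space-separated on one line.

Answer: hen plum grape bee cow ant melon bat

Derivation:
LRU simulation (capacity=8):
  1. access grape: MISS. Cache (LRU->MRU): [grape]
  2. access elk: MISS. Cache (LRU->MRU): [grape elk]
  3. access grape: HIT. Cache (LRU->MRU): [elk grape]
  4. access bee: MISS. Cache (LRU->MRU): [elk grape bee]
  5. access cow: MISS. Cache (LRU->MRU): [elk grape bee cow]
  6. access elk: HIT. Cache (LRU->MRU): [grape bee cow elk]
  7. access plum: MISS. Cache (LRU->MRU): [grape bee cow elk plum]
  8. access cow: HIT. Cache (LRU->MRU): [grape bee elk plum cow]
  9. access grape: HIT. Cache (LRU->MRU): [bee elk plum cow grape]
  10. access melon: MISS. Cache (LRU->MRU): [bee elk plum cow grape melon]
  11. access hen: MISS. Cache (LRU->MRU): [bee elk plum cow grape melon hen]
  12. access cow: HIT. Cache (LRU->MRU): [bee elk plum grape melon hen cow]
  13. access cow: HIT. Cache (LRU->MRU): [bee elk plum grape melon hen cow]
  14. access melon: HIT. Cache (LRU->MRU): [bee elk plum grape hen cow melon]
  15. access ant: MISS. Cache (LRU->MRU): [bee elk plum grape hen cow melon ant]
  16. access melon: HIT. Cache (LRU->MRU): [bee elk plum grape hen cow ant melon]
  17. access melon: HIT. Cache (LRU->MRU): [bee elk plum grape hen cow ant melon]
  18. access hen: HIT. Cache (LRU->MRU): [bee elk plum grape cow ant melon hen]
  19. access melon: HIT. Cache (LRU->MRU): [bee elk plum grape cow ant hen melon]
  20. access plum: HIT. Cache (LRU->MRU): [bee elk grape cow ant hen melon plum]
  21. access hen: HIT. Cache (LRU->MRU): [bee elk grape cow ant melon plum hen]
  22. access hen: HIT. Cache (LRU->MRU): [bee elk grape cow ant melon plum hen]
  23. access cow: HIT. Cache (LRU->MRU): [bee elk grape ant melon plum hen cow]
  24. access grape: HIT. Cache (LRU->MRU): [bee elk ant melon plum hen cow grape]
  25. access cow: HIT. Cache (LRU->MRU): [bee elk ant melon plum hen grape cow]
  26. access plum: HIT. Cache (LRU->MRU): [bee elk ant melon hen grape cow plum]
  27. access grape: HIT. Cache (LRU->MRU): [bee elk ant melon hen cow plum grape]
  28. access bee: HIT. Cache (LRU->MRU): [elk ant melon hen cow plum grape bee]
  29. access cow: HIT. Cache (LRU->MRU): [elk ant melon hen plum grape bee cow]
  30. access ant: HIT. Cache (LRU->MRU): [elk melon hen plum grape bee cow ant]
  31. access melon: HIT. Cache (LRU->MRU): [elk hen plum grape bee cow ant melon]
  32. access bat: MISS, evict elk. Cache (LRU->MRU): [hen plum grape bee cow ant melon bat]
Total: 23 hits, 9 misses, 1 evictions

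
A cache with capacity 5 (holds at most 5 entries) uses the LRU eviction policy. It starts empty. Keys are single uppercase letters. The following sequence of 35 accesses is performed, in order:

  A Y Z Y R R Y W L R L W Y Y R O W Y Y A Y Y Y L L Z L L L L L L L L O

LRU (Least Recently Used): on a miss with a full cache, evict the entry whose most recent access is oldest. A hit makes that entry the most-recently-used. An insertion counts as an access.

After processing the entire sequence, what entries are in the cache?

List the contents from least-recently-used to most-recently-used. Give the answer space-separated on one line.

Answer: A Y Z L O

Derivation:
LRU simulation (capacity=5):
  1. access A: MISS. Cache (LRU->MRU): [A]
  2. access Y: MISS. Cache (LRU->MRU): [A Y]
  3. access Z: MISS. Cache (LRU->MRU): [A Y Z]
  4. access Y: HIT. Cache (LRU->MRU): [A Z Y]
  5. access R: MISS. Cache (LRU->MRU): [A Z Y R]
  6. access R: HIT. Cache (LRU->MRU): [A Z Y R]
  7. access Y: HIT. Cache (LRU->MRU): [A Z R Y]
  8. access W: MISS. Cache (LRU->MRU): [A Z R Y W]
  9. access L: MISS, evict A. Cache (LRU->MRU): [Z R Y W L]
  10. access R: HIT. Cache (LRU->MRU): [Z Y W L R]
  11. access L: HIT. Cache (LRU->MRU): [Z Y W R L]
  12. access W: HIT. Cache (LRU->MRU): [Z Y R L W]
  13. access Y: HIT. Cache (LRU->MRU): [Z R L W Y]
  14. access Y: HIT. Cache (LRU->MRU): [Z R L W Y]
  15. access R: HIT. Cache (LRU->MRU): [Z L W Y R]
  16. access O: MISS, evict Z. Cache (LRU->MRU): [L W Y R O]
  17. access W: HIT. Cache (LRU->MRU): [L Y R O W]
  18. access Y: HIT. Cache (LRU->MRU): [L R O W Y]
  19. access Y: HIT. Cache (LRU->MRU): [L R O W Y]
  20. access A: MISS, evict L. Cache (LRU->MRU): [R O W Y A]
  21. access Y: HIT. Cache (LRU->MRU): [R O W A Y]
  22. access Y: HIT. Cache (LRU->MRU): [R O W A Y]
  23. access Y: HIT. Cache (LRU->MRU): [R O W A Y]
  24. access L: MISS, evict R. Cache (LRU->MRU): [O W A Y L]
  25. access L: HIT. Cache (LRU->MRU): [O W A Y L]
  26. access Z: MISS, evict O. Cache (LRU->MRU): [W A Y L Z]
  27. access L: HIT. Cache (LRU->MRU): [W A Y Z L]
  28. access L: HIT. Cache (LRU->MRU): [W A Y Z L]
  29. access L: HIT. Cache (LRU->MRU): [W A Y Z L]
  30. access L: HIT. Cache (LRU->MRU): [W A Y Z L]
  31. access L: HIT. Cache (LRU->MRU): [W A Y Z L]
  32. access L: HIT. Cache (LRU->MRU): [W A Y Z L]
  33. access L: HIT. Cache (LRU->MRU): [W A Y Z L]
  34. access L: HIT. Cache (LRU->MRU): [W A Y Z L]
  35. access O: MISS, evict W. Cache (LRU->MRU): [A Y Z L O]
Total: 24 hits, 11 misses, 6 evictions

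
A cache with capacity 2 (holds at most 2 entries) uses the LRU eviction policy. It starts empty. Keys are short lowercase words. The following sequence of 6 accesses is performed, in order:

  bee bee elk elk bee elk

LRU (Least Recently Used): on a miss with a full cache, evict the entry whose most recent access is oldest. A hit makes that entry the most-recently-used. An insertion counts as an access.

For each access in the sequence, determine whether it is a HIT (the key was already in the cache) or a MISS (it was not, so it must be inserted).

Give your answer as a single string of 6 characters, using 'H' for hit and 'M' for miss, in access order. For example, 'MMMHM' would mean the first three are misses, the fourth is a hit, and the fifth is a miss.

LRU simulation (capacity=2):
  1. access bee: MISS. Cache (LRU->MRU): [bee]
  2. access bee: HIT. Cache (LRU->MRU): [bee]
  3. access elk: MISS. Cache (LRU->MRU): [bee elk]
  4. access elk: HIT. Cache (LRU->MRU): [bee elk]
  5. access bee: HIT. Cache (LRU->MRU): [elk bee]
  6. access elk: HIT. Cache (LRU->MRU): [bee elk]
Total: 4 hits, 2 misses, 0 evictions

Answer: MHMHHH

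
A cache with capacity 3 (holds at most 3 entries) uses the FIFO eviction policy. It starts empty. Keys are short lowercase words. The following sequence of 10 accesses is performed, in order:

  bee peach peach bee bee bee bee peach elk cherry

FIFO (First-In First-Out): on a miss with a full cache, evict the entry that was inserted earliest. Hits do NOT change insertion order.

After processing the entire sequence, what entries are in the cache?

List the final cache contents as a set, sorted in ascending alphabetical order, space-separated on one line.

Answer: cherry elk peach

Derivation:
FIFO simulation (capacity=3):
  1. access bee: MISS. Cache (old->new): [bee]
  2. access peach: MISS. Cache (old->new): [bee peach]
  3. access peach: HIT. Cache (old->new): [bee peach]
  4. access bee: HIT. Cache (old->new): [bee peach]
  5. access bee: HIT. Cache (old->new): [bee peach]
  6. access bee: HIT. Cache (old->new): [bee peach]
  7. access bee: HIT. Cache (old->new): [bee peach]
  8. access peach: HIT. Cache (old->new): [bee peach]
  9. access elk: MISS. Cache (old->new): [bee peach elk]
  10. access cherry: MISS, evict bee. Cache (old->new): [peach elk cherry]
Total: 6 hits, 4 misses, 1 evictions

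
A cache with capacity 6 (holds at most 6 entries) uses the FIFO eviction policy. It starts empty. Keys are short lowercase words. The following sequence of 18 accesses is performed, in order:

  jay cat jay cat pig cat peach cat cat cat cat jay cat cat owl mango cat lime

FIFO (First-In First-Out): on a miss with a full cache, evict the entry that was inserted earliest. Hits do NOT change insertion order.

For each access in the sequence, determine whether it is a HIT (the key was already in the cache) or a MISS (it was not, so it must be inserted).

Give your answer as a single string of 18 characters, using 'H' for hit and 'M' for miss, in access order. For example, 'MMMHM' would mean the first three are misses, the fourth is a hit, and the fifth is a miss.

FIFO simulation (capacity=6):
  1. access jay: MISS. Cache (old->new): [jay]
  2. access cat: MISS. Cache (old->new): [jay cat]
  3. access jay: HIT. Cache (old->new): [jay cat]
  4. access cat: HIT. Cache (old->new): [jay cat]
  5. access pig: MISS. Cache (old->new): [jay cat pig]
  6. access cat: HIT. Cache (old->new): [jay cat pig]
  7. access peach: MISS. Cache (old->new): [jay cat pig peach]
  8. access cat: HIT. Cache (old->new): [jay cat pig peach]
  9. access cat: HIT. Cache (old->new): [jay cat pig peach]
  10. access cat: HIT. Cache (old->new): [jay cat pig peach]
  11. access cat: HIT. Cache (old->new): [jay cat pig peach]
  12. access jay: HIT. Cache (old->new): [jay cat pig peach]
  13. access cat: HIT. Cache (old->new): [jay cat pig peach]
  14. access cat: HIT. Cache (old->new): [jay cat pig peach]
  15. access owl: MISS. Cache (old->new): [jay cat pig peach owl]
  16. access mango: MISS. Cache (old->new): [jay cat pig peach owl mango]
  17. access cat: HIT. Cache (old->new): [jay cat pig peach owl mango]
  18. access lime: MISS, evict jay. Cache (old->new): [cat pig peach owl mango lime]
Total: 11 hits, 7 misses, 1 evictions

Answer: MMHHMHMHHHHHHHMMHM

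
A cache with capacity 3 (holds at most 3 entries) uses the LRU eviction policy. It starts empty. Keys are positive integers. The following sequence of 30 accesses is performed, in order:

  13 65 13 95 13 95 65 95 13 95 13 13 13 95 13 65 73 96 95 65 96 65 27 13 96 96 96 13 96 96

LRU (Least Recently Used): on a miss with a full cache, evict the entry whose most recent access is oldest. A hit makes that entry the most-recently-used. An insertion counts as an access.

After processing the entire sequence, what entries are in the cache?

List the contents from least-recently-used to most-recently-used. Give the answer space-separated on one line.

Answer: 27 13 96

Derivation:
LRU simulation (capacity=3):
  1. access 13: MISS. Cache (LRU->MRU): [13]
  2. access 65: MISS. Cache (LRU->MRU): [13 65]
  3. access 13: HIT. Cache (LRU->MRU): [65 13]
  4. access 95: MISS. Cache (LRU->MRU): [65 13 95]
  5. access 13: HIT. Cache (LRU->MRU): [65 95 13]
  6. access 95: HIT. Cache (LRU->MRU): [65 13 95]
  7. access 65: HIT. Cache (LRU->MRU): [13 95 65]
  8. access 95: HIT. Cache (LRU->MRU): [13 65 95]
  9. access 13: HIT. Cache (LRU->MRU): [65 95 13]
  10. access 95: HIT. Cache (LRU->MRU): [65 13 95]
  11. access 13: HIT. Cache (LRU->MRU): [65 95 13]
  12. access 13: HIT. Cache (LRU->MRU): [65 95 13]
  13. access 13: HIT. Cache (LRU->MRU): [65 95 13]
  14. access 95: HIT. Cache (LRU->MRU): [65 13 95]
  15. access 13: HIT. Cache (LRU->MRU): [65 95 13]
  16. access 65: HIT. Cache (LRU->MRU): [95 13 65]
  17. access 73: MISS, evict 95. Cache (LRU->MRU): [13 65 73]
  18. access 96: MISS, evict 13. Cache (LRU->MRU): [65 73 96]
  19. access 95: MISS, evict 65. Cache (LRU->MRU): [73 96 95]
  20. access 65: MISS, evict 73. Cache (LRU->MRU): [96 95 65]
  21. access 96: HIT. Cache (LRU->MRU): [95 65 96]
  22. access 65: HIT. Cache (LRU->MRU): [95 96 65]
  23. access 27: MISS, evict 95. Cache (LRU->MRU): [96 65 27]
  24. access 13: MISS, evict 96. Cache (LRU->MRU): [65 27 13]
  25. access 96: MISS, evict 65. Cache (LRU->MRU): [27 13 96]
  26. access 96: HIT. Cache (LRU->MRU): [27 13 96]
  27. access 96: HIT. Cache (LRU->MRU): [27 13 96]
  28. access 13: HIT. Cache (LRU->MRU): [27 96 13]
  29. access 96: HIT. Cache (LRU->MRU): [27 13 96]
  30. access 96: HIT. Cache (LRU->MRU): [27 13 96]
Total: 20 hits, 10 misses, 7 evictions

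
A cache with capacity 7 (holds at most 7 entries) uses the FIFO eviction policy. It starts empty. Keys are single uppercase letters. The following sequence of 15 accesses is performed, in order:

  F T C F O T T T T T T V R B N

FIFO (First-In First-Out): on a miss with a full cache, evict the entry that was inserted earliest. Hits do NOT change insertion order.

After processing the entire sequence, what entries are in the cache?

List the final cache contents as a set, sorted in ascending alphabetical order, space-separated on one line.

FIFO simulation (capacity=7):
  1. access F: MISS. Cache (old->new): [F]
  2. access T: MISS. Cache (old->new): [F T]
  3. access C: MISS. Cache (old->new): [F T C]
  4. access F: HIT. Cache (old->new): [F T C]
  5. access O: MISS. Cache (old->new): [F T C O]
  6. access T: HIT. Cache (old->new): [F T C O]
  7. access T: HIT. Cache (old->new): [F T C O]
  8. access T: HIT. Cache (old->new): [F T C O]
  9. access T: HIT. Cache (old->new): [F T C O]
  10. access T: HIT. Cache (old->new): [F T C O]
  11. access T: HIT. Cache (old->new): [F T C O]
  12. access V: MISS. Cache (old->new): [F T C O V]
  13. access R: MISS. Cache (old->new): [F T C O V R]
  14. access B: MISS. Cache (old->new): [F T C O V R B]
  15. access N: MISS, evict F. Cache (old->new): [T C O V R B N]
Total: 7 hits, 8 misses, 1 evictions

Answer: B C N O R T V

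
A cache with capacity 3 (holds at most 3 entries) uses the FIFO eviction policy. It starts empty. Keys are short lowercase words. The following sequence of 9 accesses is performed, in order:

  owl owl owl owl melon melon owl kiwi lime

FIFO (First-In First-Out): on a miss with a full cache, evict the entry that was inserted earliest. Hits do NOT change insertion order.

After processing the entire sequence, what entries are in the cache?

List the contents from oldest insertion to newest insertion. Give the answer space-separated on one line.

FIFO simulation (capacity=3):
  1. access owl: MISS. Cache (old->new): [owl]
  2. access owl: HIT. Cache (old->new): [owl]
  3. access owl: HIT. Cache (old->new): [owl]
  4. access owl: HIT. Cache (old->new): [owl]
  5. access melon: MISS. Cache (old->new): [owl melon]
  6. access melon: HIT. Cache (old->new): [owl melon]
  7. access owl: HIT. Cache (old->new): [owl melon]
  8. access kiwi: MISS. Cache (old->new): [owl melon kiwi]
  9. access lime: MISS, evict owl. Cache (old->new): [melon kiwi lime]
Total: 5 hits, 4 misses, 1 evictions

Answer: melon kiwi lime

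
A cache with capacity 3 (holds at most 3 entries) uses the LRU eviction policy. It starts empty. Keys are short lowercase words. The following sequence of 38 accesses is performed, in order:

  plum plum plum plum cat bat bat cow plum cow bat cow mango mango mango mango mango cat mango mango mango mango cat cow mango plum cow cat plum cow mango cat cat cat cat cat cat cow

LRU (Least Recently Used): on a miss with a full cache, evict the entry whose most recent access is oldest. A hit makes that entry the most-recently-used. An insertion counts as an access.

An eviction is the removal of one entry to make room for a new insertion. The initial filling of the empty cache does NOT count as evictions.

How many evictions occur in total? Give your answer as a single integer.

LRU simulation (capacity=3):
  1. access plum: MISS. Cache (LRU->MRU): [plum]
  2. access plum: HIT. Cache (LRU->MRU): [plum]
  3. access plum: HIT. Cache (LRU->MRU): [plum]
  4. access plum: HIT. Cache (LRU->MRU): [plum]
  5. access cat: MISS. Cache (LRU->MRU): [plum cat]
  6. access bat: MISS. Cache (LRU->MRU): [plum cat bat]
  7. access bat: HIT. Cache (LRU->MRU): [plum cat bat]
  8. access cow: MISS, evict plum. Cache (LRU->MRU): [cat bat cow]
  9. access plum: MISS, evict cat. Cache (LRU->MRU): [bat cow plum]
  10. access cow: HIT. Cache (LRU->MRU): [bat plum cow]
  11. access bat: HIT. Cache (LRU->MRU): [plum cow bat]
  12. access cow: HIT. Cache (LRU->MRU): [plum bat cow]
  13. access mango: MISS, evict plum. Cache (LRU->MRU): [bat cow mango]
  14. access mango: HIT. Cache (LRU->MRU): [bat cow mango]
  15. access mango: HIT. Cache (LRU->MRU): [bat cow mango]
  16. access mango: HIT. Cache (LRU->MRU): [bat cow mango]
  17. access mango: HIT. Cache (LRU->MRU): [bat cow mango]
  18. access cat: MISS, evict bat. Cache (LRU->MRU): [cow mango cat]
  19. access mango: HIT. Cache (LRU->MRU): [cow cat mango]
  20. access mango: HIT. Cache (LRU->MRU): [cow cat mango]
  21. access mango: HIT. Cache (LRU->MRU): [cow cat mango]
  22. access mango: HIT. Cache (LRU->MRU): [cow cat mango]
  23. access cat: HIT. Cache (LRU->MRU): [cow mango cat]
  24. access cow: HIT. Cache (LRU->MRU): [mango cat cow]
  25. access mango: HIT. Cache (LRU->MRU): [cat cow mango]
  26. access plum: MISS, evict cat. Cache (LRU->MRU): [cow mango plum]
  27. access cow: HIT. Cache (LRU->MRU): [mango plum cow]
  28. access cat: MISS, evict mango. Cache (LRU->MRU): [plum cow cat]
  29. access plum: HIT. Cache (LRU->MRU): [cow cat plum]
  30. access cow: HIT. Cache (LRU->MRU): [cat plum cow]
  31. access mango: MISS, evict cat. Cache (LRU->MRU): [plum cow mango]
  32. access cat: MISS, evict plum. Cache (LRU->MRU): [cow mango cat]
  33. access cat: HIT. Cache (LRU->MRU): [cow mango cat]
  34. access cat: HIT. Cache (LRU->MRU): [cow mango cat]
  35. access cat: HIT. Cache (LRU->MRU): [cow mango cat]
  36. access cat: HIT. Cache (LRU->MRU): [cow mango cat]
  37. access cat: HIT. Cache (LRU->MRU): [cow mango cat]
  38. access cow: HIT. Cache (LRU->MRU): [mango cat cow]
Total: 27 hits, 11 misses, 8 evictions

Answer: 8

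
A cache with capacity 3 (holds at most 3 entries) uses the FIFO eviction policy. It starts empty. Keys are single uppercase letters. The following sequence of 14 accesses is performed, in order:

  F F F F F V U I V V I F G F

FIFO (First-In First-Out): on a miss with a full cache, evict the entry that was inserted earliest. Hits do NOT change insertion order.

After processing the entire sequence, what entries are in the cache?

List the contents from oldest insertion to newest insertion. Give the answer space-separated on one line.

FIFO simulation (capacity=3):
  1. access F: MISS. Cache (old->new): [F]
  2. access F: HIT. Cache (old->new): [F]
  3. access F: HIT. Cache (old->new): [F]
  4. access F: HIT. Cache (old->new): [F]
  5. access F: HIT. Cache (old->new): [F]
  6. access V: MISS. Cache (old->new): [F V]
  7. access U: MISS. Cache (old->new): [F V U]
  8. access I: MISS, evict F. Cache (old->new): [V U I]
  9. access V: HIT. Cache (old->new): [V U I]
  10. access V: HIT. Cache (old->new): [V U I]
  11. access I: HIT. Cache (old->new): [V U I]
  12. access F: MISS, evict V. Cache (old->new): [U I F]
  13. access G: MISS, evict U. Cache (old->new): [I F G]
  14. access F: HIT. Cache (old->new): [I F G]
Total: 8 hits, 6 misses, 3 evictions

Answer: I F G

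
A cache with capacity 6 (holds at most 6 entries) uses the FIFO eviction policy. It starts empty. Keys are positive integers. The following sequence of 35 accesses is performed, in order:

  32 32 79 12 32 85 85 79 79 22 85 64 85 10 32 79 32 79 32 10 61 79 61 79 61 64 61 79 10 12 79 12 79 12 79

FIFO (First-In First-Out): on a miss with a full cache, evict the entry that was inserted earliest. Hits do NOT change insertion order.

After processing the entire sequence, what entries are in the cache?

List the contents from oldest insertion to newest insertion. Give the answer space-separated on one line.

FIFO simulation (capacity=6):
  1. access 32: MISS. Cache (old->new): [32]
  2. access 32: HIT. Cache (old->new): [32]
  3. access 79: MISS. Cache (old->new): [32 79]
  4. access 12: MISS. Cache (old->new): [32 79 12]
  5. access 32: HIT. Cache (old->new): [32 79 12]
  6. access 85: MISS. Cache (old->new): [32 79 12 85]
  7. access 85: HIT. Cache (old->new): [32 79 12 85]
  8. access 79: HIT. Cache (old->new): [32 79 12 85]
  9. access 79: HIT. Cache (old->new): [32 79 12 85]
  10. access 22: MISS. Cache (old->new): [32 79 12 85 22]
  11. access 85: HIT. Cache (old->new): [32 79 12 85 22]
  12. access 64: MISS. Cache (old->new): [32 79 12 85 22 64]
  13. access 85: HIT. Cache (old->new): [32 79 12 85 22 64]
  14. access 10: MISS, evict 32. Cache (old->new): [79 12 85 22 64 10]
  15. access 32: MISS, evict 79. Cache (old->new): [12 85 22 64 10 32]
  16. access 79: MISS, evict 12. Cache (old->new): [85 22 64 10 32 79]
  17. access 32: HIT. Cache (old->new): [85 22 64 10 32 79]
  18. access 79: HIT. Cache (old->new): [85 22 64 10 32 79]
  19. access 32: HIT. Cache (old->new): [85 22 64 10 32 79]
  20. access 10: HIT. Cache (old->new): [85 22 64 10 32 79]
  21. access 61: MISS, evict 85. Cache (old->new): [22 64 10 32 79 61]
  22. access 79: HIT. Cache (old->new): [22 64 10 32 79 61]
  23. access 61: HIT. Cache (old->new): [22 64 10 32 79 61]
  24. access 79: HIT. Cache (old->new): [22 64 10 32 79 61]
  25. access 61: HIT. Cache (old->new): [22 64 10 32 79 61]
  26. access 64: HIT. Cache (old->new): [22 64 10 32 79 61]
  27. access 61: HIT. Cache (old->new): [22 64 10 32 79 61]
  28. access 79: HIT. Cache (old->new): [22 64 10 32 79 61]
  29. access 10: HIT. Cache (old->new): [22 64 10 32 79 61]
  30. access 12: MISS, evict 22. Cache (old->new): [64 10 32 79 61 12]
  31. access 79: HIT. Cache (old->new): [64 10 32 79 61 12]
  32. access 12: HIT. Cache (old->new): [64 10 32 79 61 12]
  33. access 79: HIT. Cache (old->new): [64 10 32 79 61 12]
  34. access 12: HIT. Cache (old->new): [64 10 32 79 61 12]
  35. access 79: HIT. Cache (old->new): [64 10 32 79 61 12]
Total: 24 hits, 11 misses, 5 evictions

Answer: 64 10 32 79 61 12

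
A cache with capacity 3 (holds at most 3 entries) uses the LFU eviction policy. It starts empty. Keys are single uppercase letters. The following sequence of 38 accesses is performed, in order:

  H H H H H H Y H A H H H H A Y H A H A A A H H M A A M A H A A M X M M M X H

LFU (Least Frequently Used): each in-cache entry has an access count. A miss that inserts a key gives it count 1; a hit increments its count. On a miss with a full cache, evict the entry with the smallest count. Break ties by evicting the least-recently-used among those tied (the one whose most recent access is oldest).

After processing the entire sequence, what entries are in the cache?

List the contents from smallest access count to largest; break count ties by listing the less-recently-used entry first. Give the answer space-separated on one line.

LFU simulation (capacity=3):
  1. access H: MISS. Cache: [H(c=1)]
  2. access H: HIT, count now 2. Cache: [H(c=2)]
  3. access H: HIT, count now 3. Cache: [H(c=3)]
  4. access H: HIT, count now 4. Cache: [H(c=4)]
  5. access H: HIT, count now 5. Cache: [H(c=5)]
  6. access H: HIT, count now 6. Cache: [H(c=6)]
  7. access Y: MISS. Cache: [Y(c=1) H(c=6)]
  8. access H: HIT, count now 7. Cache: [Y(c=1) H(c=7)]
  9. access A: MISS. Cache: [Y(c=1) A(c=1) H(c=7)]
  10. access H: HIT, count now 8. Cache: [Y(c=1) A(c=1) H(c=8)]
  11. access H: HIT, count now 9. Cache: [Y(c=1) A(c=1) H(c=9)]
  12. access H: HIT, count now 10. Cache: [Y(c=1) A(c=1) H(c=10)]
  13. access H: HIT, count now 11. Cache: [Y(c=1) A(c=1) H(c=11)]
  14. access A: HIT, count now 2. Cache: [Y(c=1) A(c=2) H(c=11)]
  15. access Y: HIT, count now 2. Cache: [A(c=2) Y(c=2) H(c=11)]
  16. access H: HIT, count now 12. Cache: [A(c=2) Y(c=2) H(c=12)]
  17. access A: HIT, count now 3. Cache: [Y(c=2) A(c=3) H(c=12)]
  18. access H: HIT, count now 13. Cache: [Y(c=2) A(c=3) H(c=13)]
  19. access A: HIT, count now 4. Cache: [Y(c=2) A(c=4) H(c=13)]
  20. access A: HIT, count now 5. Cache: [Y(c=2) A(c=5) H(c=13)]
  21. access A: HIT, count now 6. Cache: [Y(c=2) A(c=6) H(c=13)]
  22. access H: HIT, count now 14. Cache: [Y(c=2) A(c=6) H(c=14)]
  23. access H: HIT, count now 15. Cache: [Y(c=2) A(c=6) H(c=15)]
  24. access M: MISS, evict Y(c=2). Cache: [M(c=1) A(c=6) H(c=15)]
  25. access A: HIT, count now 7. Cache: [M(c=1) A(c=7) H(c=15)]
  26. access A: HIT, count now 8. Cache: [M(c=1) A(c=8) H(c=15)]
  27. access M: HIT, count now 2. Cache: [M(c=2) A(c=8) H(c=15)]
  28. access A: HIT, count now 9. Cache: [M(c=2) A(c=9) H(c=15)]
  29. access H: HIT, count now 16. Cache: [M(c=2) A(c=9) H(c=16)]
  30. access A: HIT, count now 10. Cache: [M(c=2) A(c=10) H(c=16)]
  31. access A: HIT, count now 11. Cache: [M(c=2) A(c=11) H(c=16)]
  32. access M: HIT, count now 3. Cache: [M(c=3) A(c=11) H(c=16)]
  33. access X: MISS, evict M(c=3). Cache: [X(c=1) A(c=11) H(c=16)]
  34. access M: MISS, evict X(c=1). Cache: [M(c=1) A(c=11) H(c=16)]
  35. access M: HIT, count now 2. Cache: [M(c=2) A(c=11) H(c=16)]
  36. access M: HIT, count now 3. Cache: [M(c=3) A(c=11) H(c=16)]
  37. access X: MISS, evict M(c=3). Cache: [X(c=1) A(c=11) H(c=16)]
  38. access H: HIT, count now 17. Cache: [X(c=1) A(c=11) H(c=17)]
Total: 31 hits, 7 misses, 4 evictions

Answer: X A H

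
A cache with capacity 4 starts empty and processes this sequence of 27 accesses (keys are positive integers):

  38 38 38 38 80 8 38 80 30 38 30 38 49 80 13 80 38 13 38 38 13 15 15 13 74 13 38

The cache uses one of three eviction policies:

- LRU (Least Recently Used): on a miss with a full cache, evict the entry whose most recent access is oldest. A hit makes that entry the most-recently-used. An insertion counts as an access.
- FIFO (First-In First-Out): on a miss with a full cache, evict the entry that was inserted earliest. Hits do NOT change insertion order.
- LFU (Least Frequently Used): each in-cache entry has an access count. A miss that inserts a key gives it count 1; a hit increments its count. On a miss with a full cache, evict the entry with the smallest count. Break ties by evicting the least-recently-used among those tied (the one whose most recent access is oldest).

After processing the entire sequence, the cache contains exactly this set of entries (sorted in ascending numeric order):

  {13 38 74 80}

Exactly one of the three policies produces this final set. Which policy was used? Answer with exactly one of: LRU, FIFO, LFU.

Simulating under each policy and comparing final sets:
  LRU: final set = {13 15 38 74} -> differs
  FIFO: final set = {13 15 38 74} -> differs
  LFU: final set = {13 38 74 80} -> MATCHES target
Only LFU produces the target set.

Answer: LFU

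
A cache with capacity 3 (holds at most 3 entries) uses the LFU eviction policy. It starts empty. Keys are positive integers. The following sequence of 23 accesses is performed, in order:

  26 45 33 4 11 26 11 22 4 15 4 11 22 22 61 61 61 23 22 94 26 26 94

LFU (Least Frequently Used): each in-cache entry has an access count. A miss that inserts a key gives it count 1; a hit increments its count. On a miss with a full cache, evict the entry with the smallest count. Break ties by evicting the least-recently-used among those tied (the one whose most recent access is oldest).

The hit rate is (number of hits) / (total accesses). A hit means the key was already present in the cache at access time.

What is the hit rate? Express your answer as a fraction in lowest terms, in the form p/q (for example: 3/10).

Answer: 7/23

Derivation:
LFU simulation (capacity=3):
  1. access 26: MISS. Cache: [26(c=1)]
  2. access 45: MISS. Cache: [26(c=1) 45(c=1)]
  3. access 33: MISS. Cache: [26(c=1) 45(c=1) 33(c=1)]
  4. access 4: MISS, evict 26(c=1). Cache: [45(c=1) 33(c=1) 4(c=1)]
  5. access 11: MISS, evict 45(c=1). Cache: [33(c=1) 4(c=1) 11(c=1)]
  6. access 26: MISS, evict 33(c=1). Cache: [4(c=1) 11(c=1) 26(c=1)]
  7. access 11: HIT, count now 2. Cache: [4(c=1) 26(c=1) 11(c=2)]
  8. access 22: MISS, evict 4(c=1). Cache: [26(c=1) 22(c=1) 11(c=2)]
  9. access 4: MISS, evict 26(c=1). Cache: [22(c=1) 4(c=1) 11(c=2)]
  10. access 15: MISS, evict 22(c=1). Cache: [4(c=1) 15(c=1) 11(c=2)]
  11. access 4: HIT, count now 2. Cache: [15(c=1) 11(c=2) 4(c=2)]
  12. access 11: HIT, count now 3. Cache: [15(c=1) 4(c=2) 11(c=3)]
  13. access 22: MISS, evict 15(c=1). Cache: [22(c=1) 4(c=2) 11(c=3)]
  14. access 22: HIT, count now 2. Cache: [4(c=2) 22(c=2) 11(c=3)]
  15. access 61: MISS, evict 4(c=2). Cache: [61(c=1) 22(c=2) 11(c=3)]
  16. access 61: HIT, count now 2. Cache: [22(c=2) 61(c=2) 11(c=3)]
  17. access 61: HIT, count now 3. Cache: [22(c=2) 11(c=3) 61(c=3)]
  18. access 23: MISS, evict 22(c=2). Cache: [23(c=1) 11(c=3) 61(c=3)]
  19. access 22: MISS, evict 23(c=1). Cache: [22(c=1) 11(c=3) 61(c=3)]
  20. access 94: MISS, evict 22(c=1). Cache: [94(c=1) 11(c=3) 61(c=3)]
  21. access 26: MISS, evict 94(c=1). Cache: [26(c=1) 11(c=3) 61(c=3)]
  22. access 26: HIT, count now 2. Cache: [26(c=2) 11(c=3) 61(c=3)]
  23. access 94: MISS, evict 26(c=2). Cache: [94(c=1) 11(c=3) 61(c=3)]
Total: 7 hits, 16 misses, 13 evictions

Hit rate = 7/23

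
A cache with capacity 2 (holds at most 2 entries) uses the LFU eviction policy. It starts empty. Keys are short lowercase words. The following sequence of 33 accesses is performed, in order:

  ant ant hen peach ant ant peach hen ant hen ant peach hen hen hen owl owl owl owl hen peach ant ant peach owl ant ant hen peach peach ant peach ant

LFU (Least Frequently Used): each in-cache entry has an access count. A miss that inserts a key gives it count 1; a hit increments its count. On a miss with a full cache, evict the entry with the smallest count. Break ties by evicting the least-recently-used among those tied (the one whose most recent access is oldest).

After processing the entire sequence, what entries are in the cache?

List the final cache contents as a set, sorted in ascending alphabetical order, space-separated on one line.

LFU simulation (capacity=2):
  1. access ant: MISS. Cache: [ant(c=1)]
  2. access ant: HIT, count now 2. Cache: [ant(c=2)]
  3. access hen: MISS. Cache: [hen(c=1) ant(c=2)]
  4. access peach: MISS, evict hen(c=1). Cache: [peach(c=1) ant(c=2)]
  5. access ant: HIT, count now 3. Cache: [peach(c=1) ant(c=3)]
  6. access ant: HIT, count now 4. Cache: [peach(c=1) ant(c=4)]
  7. access peach: HIT, count now 2. Cache: [peach(c=2) ant(c=4)]
  8. access hen: MISS, evict peach(c=2). Cache: [hen(c=1) ant(c=4)]
  9. access ant: HIT, count now 5. Cache: [hen(c=1) ant(c=5)]
  10. access hen: HIT, count now 2. Cache: [hen(c=2) ant(c=5)]
  11. access ant: HIT, count now 6. Cache: [hen(c=2) ant(c=6)]
  12. access peach: MISS, evict hen(c=2). Cache: [peach(c=1) ant(c=6)]
  13. access hen: MISS, evict peach(c=1). Cache: [hen(c=1) ant(c=6)]
  14. access hen: HIT, count now 2. Cache: [hen(c=2) ant(c=6)]
  15. access hen: HIT, count now 3. Cache: [hen(c=3) ant(c=6)]
  16. access owl: MISS, evict hen(c=3). Cache: [owl(c=1) ant(c=6)]
  17. access owl: HIT, count now 2. Cache: [owl(c=2) ant(c=6)]
  18. access owl: HIT, count now 3. Cache: [owl(c=3) ant(c=6)]
  19. access owl: HIT, count now 4. Cache: [owl(c=4) ant(c=6)]
  20. access hen: MISS, evict owl(c=4). Cache: [hen(c=1) ant(c=6)]
  21. access peach: MISS, evict hen(c=1). Cache: [peach(c=1) ant(c=6)]
  22. access ant: HIT, count now 7. Cache: [peach(c=1) ant(c=7)]
  23. access ant: HIT, count now 8. Cache: [peach(c=1) ant(c=8)]
  24. access peach: HIT, count now 2. Cache: [peach(c=2) ant(c=8)]
  25. access owl: MISS, evict peach(c=2). Cache: [owl(c=1) ant(c=8)]
  26. access ant: HIT, count now 9. Cache: [owl(c=1) ant(c=9)]
  27. access ant: HIT, count now 10. Cache: [owl(c=1) ant(c=10)]
  28. access hen: MISS, evict owl(c=1). Cache: [hen(c=1) ant(c=10)]
  29. access peach: MISS, evict hen(c=1). Cache: [peach(c=1) ant(c=10)]
  30. access peach: HIT, count now 2. Cache: [peach(c=2) ant(c=10)]
  31. access ant: HIT, count now 11. Cache: [peach(c=2) ant(c=11)]
  32. access peach: HIT, count now 3. Cache: [peach(c=3) ant(c=11)]
  33. access ant: HIT, count now 12. Cache: [peach(c=3) ant(c=12)]
Total: 21 hits, 12 misses, 10 evictions

Answer: ant peach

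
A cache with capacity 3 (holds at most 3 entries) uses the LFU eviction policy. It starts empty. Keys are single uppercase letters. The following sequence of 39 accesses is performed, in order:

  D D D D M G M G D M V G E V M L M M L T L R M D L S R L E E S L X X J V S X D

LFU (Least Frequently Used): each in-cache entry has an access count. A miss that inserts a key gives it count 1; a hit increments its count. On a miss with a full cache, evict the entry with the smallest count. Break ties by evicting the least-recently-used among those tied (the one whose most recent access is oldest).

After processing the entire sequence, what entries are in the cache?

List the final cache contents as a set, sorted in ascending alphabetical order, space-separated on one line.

Answer: D M X

Derivation:
LFU simulation (capacity=3):
  1. access D: MISS. Cache: [D(c=1)]
  2. access D: HIT, count now 2. Cache: [D(c=2)]
  3. access D: HIT, count now 3. Cache: [D(c=3)]
  4. access D: HIT, count now 4. Cache: [D(c=4)]
  5. access M: MISS. Cache: [M(c=1) D(c=4)]
  6. access G: MISS. Cache: [M(c=1) G(c=1) D(c=4)]
  7. access M: HIT, count now 2. Cache: [G(c=1) M(c=2) D(c=4)]
  8. access G: HIT, count now 2. Cache: [M(c=2) G(c=2) D(c=4)]
  9. access D: HIT, count now 5. Cache: [M(c=2) G(c=2) D(c=5)]
  10. access M: HIT, count now 3. Cache: [G(c=2) M(c=3) D(c=5)]
  11. access V: MISS, evict G(c=2). Cache: [V(c=1) M(c=3) D(c=5)]
  12. access G: MISS, evict V(c=1). Cache: [G(c=1) M(c=3) D(c=5)]
  13. access E: MISS, evict G(c=1). Cache: [E(c=1) M(c=3) D(c=5)]
  14. access V: MISS, evict E(c=1). Cache: [V(c=1) M(c=3) D(c=5)]
  15. access M: HIT, count now 4. Cache: [V(c=1) M(c=4) D(c=5)]
  16. access L: MISS, evict V(c=1). Cache: [L(c=1) M(c=4) D(c=5)]
  17. access M: HIT, count now 5. Cache: [L(c=1) D(c=5) M(c=5)]
  18. access M: HIT, count now 6. Cache: [L(c=1) D(c=5) M(c=6)]
  19. access L: HIT, count now 2. Cache: [L(c=2) D(c=5) M(c=6)]
  20. access T: MISS, evict L(c=2). Cache: [T(c=1) D(c=5) M(c=6)]
  21. access L: MISS, evict T(c=1). Cache: [L(c=1) D(c=5) M(c=6)]
  22. access R: MISS, evict L(c=1). Cache: [R(c=1) D(c=5) M(c=6)]
  23. access M: HIT, count now 7. Cache: [R(c=1) D(c=5) M(c=7)]
  24. access D: HIT, count now 6. Cache: [R(c=1) D(c=6) M(c=7)]
  25. access L: MISS, evict R(c=1). Cache: [L(c=1) D(c=6) M(c=7)]
  26. access S: MISS, evict L(c=1). Cache: [S(c=1) D(c=6) M(c=7)]
  27. access R: MISS, evict S(c=1). Cache: [R(c=1) D(c=6) M(c=7)]
  28. access L: MISS, evict R(c=1). Cache: [L(c=1) D(c=6) M(c=7)]
  29. access E: MISS, evict L(c=1). Cache: [E(c=1) D(c=6) M(c=7)]
  30. access E: HIT, count now 2. Cache: [E(c=2) D(c=6) M(c=7)]
  31. access S: MISS, evict E(c=2). Cache: [S(c=1) D(c=6) M(c=7)]
  32. access L: MISS, evict S(c=1). Cache: [L(c=1) D(c=6) M(c=7)]
  33. access X: MISS, evict L(c=1). Cache: [X(c=1) D(c=6) M(c=7)]
  34. access X: HIT, count now 2. Cache: [X(c=2) D(c=6) M(c=7)]
  35. access J: MISS, evict X(c=2). Cache: [J(c=1) D(c=6) M(c=7)]
  36. access V: MISS, evict J(c=1). Cache: [V(c=1) D(c=6) M(c=7)]
  37. access S: MISS, evict V(c=1). Cache: [S(c=1) D(c=6) M(c=7)]
  38. access X: MISS, evict S(c=1). Cache: [X(c=1) D(c=6) M(c=7)]
  39. access D: HIT, count now 7. Cache: [X(c=1) M(c=7) D(c=7)]
Total: 16 hits, 23 misses, 20 evictions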